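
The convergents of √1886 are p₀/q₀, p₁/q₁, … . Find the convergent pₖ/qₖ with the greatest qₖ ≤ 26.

304/7

√1886 = [43; 2, 2, 1, 42, 1, 2, 2, 86, …] (period length 8).
Convergents:
  p_0/q_0 = 43/1
  p_1/q_1 = 87/2
  p_2/q_2 = 217/5
  p_3/q_3 = 304/7
  p_4/q_4 = 12985/299
q_3 = 7 ≤ 26 < 299 = q_4, so the answer is 304/7.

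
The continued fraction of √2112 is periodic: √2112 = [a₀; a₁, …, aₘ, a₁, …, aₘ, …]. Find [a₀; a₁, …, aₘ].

a₀ = ⌊√2112⌋ = 45.
With m₀=0, d₀=1 and mₖ₊₁ = dₖaₖ − mₖ, dₖ₊₁ = (n − mₖ₊₁²)/dₖ, aₖ₊₁ = ⌊(a₀+mₖ₊₁)/dₖ₊₁⌋:
  k=1: m=45, d=87, a=1
  k=2: m=42, d=4, a=21
  k=3: m=42, d=87, a=1
  k=4: m=45, d=1, a=90
d=1 and a=2a₀=90 at k=4, so the next step gives (m, d) = (45, 87) again — its k=1 value — and the period has length 4.

[45; 1, 21, 1, 90]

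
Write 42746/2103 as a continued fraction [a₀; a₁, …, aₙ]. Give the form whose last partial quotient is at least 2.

42746 = 20*2103 + 686
2103 = 3*686 + 45
686 = 15*45 + 11
45 = 4*11 + 1
11 = 11*1 + 0  (stop)
So 42746/2103 = [20; 3, 15, 4, 11].

[20; 3, 15, 4, 11]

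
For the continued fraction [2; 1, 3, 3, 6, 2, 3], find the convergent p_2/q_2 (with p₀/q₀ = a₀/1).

Using pₖ = aₖpₖ₋₁ + pₖ₋₂, qₖ = aₖqₖ₋₁ + qₖ₋₂ (with p₋₁=1, p₋₂=0, q₋₁=0, q₋₂=1):
  k=0: a=2, p=2, q=1
  k=1: a=1, p=3, q=1
  k=2: a=3, p=11, q=4

11/4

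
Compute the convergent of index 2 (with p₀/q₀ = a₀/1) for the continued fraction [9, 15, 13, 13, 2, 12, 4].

1777/196

Using pₖ = aₖpₖ₋₁ + pₖ₋₂, qₖ = aₖqₖ₋₁ + qₖ₋₂ (with p₋₁=1, p₋₂=0, q₋₁=0, q₋₂=1):
  k=0: a=9, p=9, q=1
  k=1: a=15, p=136, q=15
  k=2: a=13, p=1777, q=196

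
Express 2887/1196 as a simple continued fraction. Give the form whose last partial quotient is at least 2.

[2; 2, 2, 2, 2, 13, 3]

2887 = 2·1196 + 495
1196 = 2·495 + 206
495 = 2·206 + 83
206 = 2·83 + 40
83 = 2·40 + 3
40 = 13·3 + 1
3 = 3·1 + 0  (stop)
So 2887/1196 = [2; 2, 2, 2, 2, 13, 3].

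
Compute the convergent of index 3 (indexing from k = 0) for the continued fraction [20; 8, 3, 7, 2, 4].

Using pₖ = aₖpₖ₋₁ + pₖ₋₂, qₖ = aₖqₖ₋₁ + qₖ₋₂ (with p₋₁=1, p₋₂=0, q₋₁=0, q₋₂=1):
  k=0: a=20, p=20, q=1
  k=1: a=8, p=161, q=8
  k=2: a=3, p=503, q=25
  k=3: a=7, p=3682, q=183

3682/183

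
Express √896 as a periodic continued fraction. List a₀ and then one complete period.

a₀ = ⌊√896⌋ = 29.
With m₀=0, d₀=1 and mₖ₊₁ = dₖaₖ − mₖ, dₖ₊₁ = (n − mₖ₊₁²)/dₖ, aₖ₊₁ = ⌊(a₀+mₖ₊₁)/dₖ₊₁⌋:
  k=1: m=29, d=55, a=1
  k=2: m=26, d=4, a=13
  k=3: m=26, d=55, a=1
  k=4: m=29, d=1, a=58
d=1 and a=2a₀=58 at k=4, so the next step gives (m, d) = (29, 55) again — its k=1 value — and the period has length 4.

[29; 1, 13, 1, 58]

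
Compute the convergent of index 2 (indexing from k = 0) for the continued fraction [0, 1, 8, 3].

Using pₖ = aₖpₖ₋₁ + pₖ₋₂, qₖ = aₖqₖ₋₁ + qₖ₋₂ (with p₋₁=1, p₋₂=0, q₋₁=0, q₋₂=1):
  k=0: a=0, p=0, q=1
  k=1: a=1, p=1, q=1
  k=2: a=8, p=8, q=9

8/9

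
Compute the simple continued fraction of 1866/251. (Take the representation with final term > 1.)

1866 = 7×251 + 109
251 = 2×109 + 33
109 = 3×33 + 10
33 = 3×10 + 3
10 = 3×3 + 1
3 = 3×1 + 0  (stop)
So 1866/251 = [7; 2, 3, 3, 3, 3].

[7; 2, 3, 3, 3, 3]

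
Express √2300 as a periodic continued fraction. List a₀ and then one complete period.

[47; 1, 22, 1, 94]

a₀ = ⌊√2300⌋ = 47.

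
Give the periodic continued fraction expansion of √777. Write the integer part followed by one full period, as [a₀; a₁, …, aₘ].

[27; 1, 6, 1, 54]

a₀ = ⌊√777⌋ = 27.
With m₀=0, d₀=1 and mₖ₊₁ = dₖaₖ − mₖ, dₖ₊₁ = (n − mₖ₊₁²)/dₖ, aₖ₊₁ = ⌊(a₀+mₖ₊₁)/dₖ₊₁⌋:
  k=1: m=27, d=48, a=1
  k=2: m=21, d=7, a=6
  k=3: m=21, d=48, a=1
  k=4: m=27, d=1, a=54
d=1 and a=2a₀=54 at k=4, so the next step gives (m, d) = (27, 48) again — its k=1 value — and the period has length 4.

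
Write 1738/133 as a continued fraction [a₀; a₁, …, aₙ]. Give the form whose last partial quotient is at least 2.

1738 = 13·133 + 9
133 = 14·9 + 7
9 = 1·7 + 2
7 = 3·2 + 1
2 = 2·1 + 0  (stop)
So 1738/133 = [13; 14, 1, 3, 2].

[13; 14, 1, 3, 2]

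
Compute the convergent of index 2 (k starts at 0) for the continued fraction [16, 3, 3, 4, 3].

163/10

Using pₖ = aₖpₖ₋₁ + pₖ₋₂, qₖ = aₖqₖ₋₁ + qₖ₋₂ (with p₋₁=1, p₋₂=0, q₋₁=0, q₋₂=1):
  k=0: a=16, p=16, q=1
  k=1: a=3, p=49, q=3
  k=2: a=3, p=163, q=10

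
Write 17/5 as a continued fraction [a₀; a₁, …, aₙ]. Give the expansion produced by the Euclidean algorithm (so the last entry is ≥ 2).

17 = 3×5 + 2
5 = 2×2 + 1
2 = 2×1 + 0  (stop)
So 17/5 = [3; 2, 2].

[3; 2, 2]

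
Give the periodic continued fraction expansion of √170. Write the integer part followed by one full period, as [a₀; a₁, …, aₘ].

[13; 26]

a₀ = ⌊√170⌋ = 13.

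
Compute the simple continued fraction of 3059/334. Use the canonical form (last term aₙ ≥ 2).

[9; 6, 3, 3, 5]

3059 = 9*334 + 53
334 = 6*53 + 16
53 = 3*16 + 5
16 = 3*5 + 1
5 = 5*1 + 0  (stop)
So 3059/334 = [9; 6, 3, 3, 5].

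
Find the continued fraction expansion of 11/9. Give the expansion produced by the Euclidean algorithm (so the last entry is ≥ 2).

[1; 4, 2]

11 = 1×9 + 2
9 = 4×2 + 1
2 = 2×1 + 0  (stop)
So 11/9 = [1; 4, 2].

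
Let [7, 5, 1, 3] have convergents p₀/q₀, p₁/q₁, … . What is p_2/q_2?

Using pₖ = aₖpₖ₋₁ + pₖ₋₂, qₖ = aₖqₖ₋₁ + qₖ₋₂ (with p₋₁=1, p₋₂=0, q₋₁=0, q₋₂=1):
  k=0: a=7, p=7, q=1
  k=1: a=5, p=36, q=5
  k=2: a=1, p=43, q=6

43/6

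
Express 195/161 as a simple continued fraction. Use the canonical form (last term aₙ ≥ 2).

195 = 1*161 + 34
161 = 4*34 + 25
34 = 1*25 + 9
25 = 2*9 + 7
9 = 1*7 + 2
7 = 3*2 + 1
2 = 2*1 + 0  (stop)
So 195/161 = [1; 4, 1, 2, 1, 3, 2].

[1; 4, 1, 2, 1, 3, 2]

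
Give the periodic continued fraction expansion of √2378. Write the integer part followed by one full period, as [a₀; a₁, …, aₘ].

a₀ = ⌊√2378⌋ = 48.
With m₀=0, d₀=1 and mₖ₊₁ = dₖaₖ − mₖ, dₖ₊₁ = (n − mₖ₊₁²)/dₖ, aₖ₊₁ = ⌊(a₀+mₖ₊₁)/dₖ₊₁⌋:
  k=1: m=48, d=74, a=1
  k=2: m=26, d=23, a=3
  k=3: m=43, d=23, a=3
  k=4: m=26, d=74, a=1
  k=5: m=48, d=1, a=96
d=1 and a=2a₀=96 at k=5, so the next step gives (m, d) = (48, 74) again — its k=1 value — and the period has length 5.

[48; 1, 3, 3, 1, 96]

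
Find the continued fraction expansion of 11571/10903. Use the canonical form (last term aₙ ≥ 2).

[1; 16, 3, 9, 2, 1, 7]

11571 = 1·10903 + 668
10903 = 16·668 + 215
668 = 3·215 + 23
215 = 9·23 + 8
23 = 2·8 + 7
8 = 1·7 + 1
7 = 7·1 + 0  (stop)
So 11571/10903 = [1; 16, 3, 9, 2, 1, 7].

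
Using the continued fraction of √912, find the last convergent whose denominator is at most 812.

9090/301

√912 = [30; 5, 60, …] (period length 2).
Convergents:
  p_0/q_0 = 30/1
  p_1/q_1 = 151/5
  p_2/q_2 = 9090/301
  p_3/q_3 = 45601/1510
q_2 = 301 ≤ 812 < 1510 = q_3, so the answer is 9090/301.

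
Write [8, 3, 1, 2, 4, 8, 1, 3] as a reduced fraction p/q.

14259/1724

Fold from the inside: start with 3/1.
  1 + 1/3 = 4/3
  8 + 3/4 = 35/4
  4 + 4/35 = 144/35
  2 + 35/144 = 323/144
  1 + 144/323 = 467/323
  3 + 323/467 = 1724/467
  8 + 467/1724 = 14259/1724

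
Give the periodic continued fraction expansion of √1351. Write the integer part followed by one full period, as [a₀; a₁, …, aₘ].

a₀ = ⌊√1351⌋ = 36.
With m₀=0, d₀=1 and mₖ₊₁ = dₖaₖ − mₖ, dₖ₊₁ = (n − mₖ₊₁²)/dₖ, aₖ₊₁ = ⌊(a₀+mₖ₊₁)/dₖ₊₁⌋:
  k=1: m=36, d=55, a=1
  k=2: m=19, d=18, a=3
  k=3: m=35, d=7, a=10
  k=4: m=35, d=18, a=3
  k=5: m=19, d=55, a=1
  k=6: m=36, d=1, a=72
d=1 and a=2a₀=72 at k=6, so the next step gives (m, d) = (36, 55) again — its k=1 value — and the period has length 6.

[36; 1, 3, 10, 3, 1, 72]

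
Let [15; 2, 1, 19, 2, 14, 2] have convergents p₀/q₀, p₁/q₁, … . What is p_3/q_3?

905/59

Using pₖ = aₖpₖ₋₁ + pₖ₋₂, qₖ = aₖqₖ₋₁ + qₖ₋₂ (with p₋₁=1, p₋₂=0, q₋₁=0, q₋₂=1):
  k=0: a=15, p=15, q=1
  k=1: a=2, p=31, q=2
  k=2: a=1, p=46, q=3
  k=3: a=19, p=905, q=59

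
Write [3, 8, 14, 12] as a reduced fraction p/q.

Fold from the inside: start with 12/1.
  14 + 1/12 = 169/12
  8 + 12/169 = 1364/169
  3 + 169/1364 = 4261/1364

4261/1364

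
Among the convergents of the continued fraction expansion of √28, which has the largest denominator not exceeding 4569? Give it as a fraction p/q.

√28 = [5; 3, 2, 3, 10, …] (period length 4).
Convergents:
  p_0/q_0 = 5/1
  p_1/q_1 = 16/3
  p_2/q_2 = 37/7
  p_3/q_3 = 127/24
  p_4/q_4 = 1307/247
  p_5/q_5 = 4048/765
  p_6/q_6 = 9403/1777
  p_7/q_7 = 32257/6096
q_6 = 1777 ≤ 4569 < 6096 = q_7, so the answer is 9403/1777.

9403/1777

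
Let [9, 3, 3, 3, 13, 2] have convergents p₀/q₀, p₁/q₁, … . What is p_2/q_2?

Using pₖ = aₖpₖ₋₁ + pₖ₋₂, qₖ = aₖqₖ₋₁ + qₖ₋₂ (with p₋₁=1, p₋₂=0, q₋₁=0, q₋₂=1):
  k=0: a=9, p=9, q=1
  k=1: a=3, p=28, q=3
  k=2: a=3, p=93, q=10

93/10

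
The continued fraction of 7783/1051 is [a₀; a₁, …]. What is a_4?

7783 = 7·1051 + 426   →  a_0 = 7
1051 = 2·426 + 199   →  a_1 = 2
426 = 2·199 + 28   →  a_2 = 2
199 = 7·28 + 3   →  a_3 = 7
28 = 9·3 + 1   →  a_4 = 9

9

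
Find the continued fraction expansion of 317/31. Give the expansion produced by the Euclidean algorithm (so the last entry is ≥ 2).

317 = 10×31 + 7
31 = 4×7 + 3
7 = 2×3 + 1
3 = 3×1 + 0  (stop)
So 317/31 = [10; 4, 2, 3].

[10; 4, 2, 3]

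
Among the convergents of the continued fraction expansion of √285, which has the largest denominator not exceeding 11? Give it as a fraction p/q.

135/8

√285 = [16; 1, 7, 2, 7, 1, 32, …] (period length 6).
Convergents:
  p_0/q_0 = 16/1
  p_1/q_1 = 17/1
  p_2/q_2 = 135/8
  p_3/q_3 = 287/17
q_2 = 8 ≤ 11 < 17 = q_3, so the answer is 135/8.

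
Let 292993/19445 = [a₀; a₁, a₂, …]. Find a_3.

3

292993 = 15·19445 + 1318   →  a_0 = 15
19445 = 14·1318 + 993   →  a_1 = 14
1318 = 1·993 + 325   →  a_2 = 1
993 = 3·325 + 18   →  a_3 = 3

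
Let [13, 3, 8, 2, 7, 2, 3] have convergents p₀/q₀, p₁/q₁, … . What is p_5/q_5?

11256/845

Using pₖ = aₖpₖ₋₁ + pₖ₋₂, qₖ = aₖqₖ₋₁ + qₖ₋₂ (with p₋₁=1, p₋₂=0, q₋₁=0, q₋₂=1):
  k=0: a=13, p=13, q=1
  k=1: a=3, p=40, q=3
  k=2: a=8, p=333, q=25
  k=3: a=2, p=706, q=53
  k=4: a=7, p=5275, q=396
  k=5: a=2, p=11256, q=845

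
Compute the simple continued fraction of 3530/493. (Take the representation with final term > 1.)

3530 = 7×493 + 79
493 = 6×79 + 19
79 = 4×19 + 3
19 = 6×3 + 1
3 = 3×1 + 0  (stop)
So 3530/493 = [7; 6, 4, 6, 3].

[7; 6, 4, 6, 3]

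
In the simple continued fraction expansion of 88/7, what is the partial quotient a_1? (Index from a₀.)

1

88 = 12·7 + 4   →  a_0 = 12
7 = 1·4 + 3   →  a_1 = 1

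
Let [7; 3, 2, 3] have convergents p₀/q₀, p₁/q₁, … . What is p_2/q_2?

51/7

Using pₖ = aₖpₖ₋₁ + pₖ₋₂, qₖ = aₖqₖ₋₁ + qₖ₋₂ (with p₋₁=1, p₋₂=0, q₋₁=0, q₋₂=1):
  k=0: a=7, p=7, q=1
  k=1: a=3, p=22, q=3
  k=2: a=2, p=51, q=7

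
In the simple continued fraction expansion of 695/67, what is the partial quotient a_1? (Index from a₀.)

2

695 = 10·67 + 25   →  a_0 = 10
67 = 2·25 + 17   →  a_1 = 2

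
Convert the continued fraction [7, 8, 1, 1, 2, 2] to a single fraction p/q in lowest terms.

733/103

Using pₖ = aₖpₖ₋₁ + pₖ₋₂ and qₖ = aₖqₖ₋₁ + qₖ₋₂:
  k=0: a=7, p=7, q=1
  k=1: a=8, p=57, q=8
  k=2: a=1, p=64, q=9
  k=3: a=1, p=121, q=17
  k=4: a=2, p=306, q=43
  k=5: a=2, p=733, q=103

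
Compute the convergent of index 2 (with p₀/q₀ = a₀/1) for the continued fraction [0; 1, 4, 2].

Using pₖ = aₖpₖ₋₁ + pₖ₋₂, qₖ = aₖqₖ₋₁ + qₖ₋₂ (with p₋₁=1, p₋₂=0, q₋₁=0, q₋₂=1):
  k=0: a=0, p=0, q=1
  k=1: a=1, p=1, q=1
  k=2: a=4, p=4, q=5

4/5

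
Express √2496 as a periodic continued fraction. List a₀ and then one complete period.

a₀ = ⌊√2496⌋ = 49.
With m₀=0, d₀=1 and mₖ₊₁ = dₖaₖ − mₖ, dₖ₊₁ = (n − mₖ₊₁²)/dₖ, aₖ₊₁ = ⌊(a₀+mₖ₊₁)/dₖ₊₁⌋:
  k=1: m=49, d=95, a=1
  k=2: m=46, d=4, a=23
  k=3: m=46, d=95, a=1
  k=4: m=49, d=1, a=98
d=1 and a=2a₀=98 at k=4, so the next step gives (m, d) = (49, 95) again — its k=1 value — and the period has length 4.

[49; 1, 23, 1, 98]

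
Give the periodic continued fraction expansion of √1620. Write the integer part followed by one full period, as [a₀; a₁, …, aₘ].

[40; 4, 80]

a₀ = ⌊√1620⌋ = 40.
With m₀=0, d₀=1 and mₖ₊₁ = dₖaₖ − mₖ, dₖ₊₁ = (n − mₖ₊₁²)/dₖ, aₖ₊₁ = ⌊(a₀+mₖ₊₁)/dₖ₊₁⌋:
  k=1: m=40, d=20, a=4
  k=2: m=40, d=1, a=80
d=1 and a=2a₀=80 at k=2, so the next step gives (m, d) = (40, 20) again — its k=1 value — and the period has length 2.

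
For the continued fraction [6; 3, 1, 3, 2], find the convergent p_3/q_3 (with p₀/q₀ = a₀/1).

94/15

Using pₖ = aₖpₖ₋₁ + pₖ₋₂, qₖ = aₖqₖ₋₁ + qₖ₋₂ (with p₋₁=1, p₋₂=0, q₋₁=0, q₋₂=1):
  k=0: a=6, p=6, q=1
  k=1: a=3, p=19, q=3
  k=2: a=1, p=25, q=4
  k=3: a=3, p=94, q=15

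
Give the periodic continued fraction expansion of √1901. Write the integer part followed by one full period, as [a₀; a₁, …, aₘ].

[43; 1, 1, 1, 1, 86]

a₀ = ⌊√1901⌋ = 43.
With m₀=0, d₀=1 and mₖ₊₁ = dₖaₖ − mₖ, dₖ₊₁ = (n − mₖ₊₁²)/dₖ, aₖ₊₁ = ⌊(a₀+mₖ₊₁)/dₖ₊₁⌋:
  k=1: m=43, d=52, a=1
  k=2: m=9, d=35, a=1
  k=3: m=26, d=35, a=1
  k=4: m=9, d=52, a=1
  k=5: m=43, d=1, a=86
d=1 and a=2a₀=86 at k=5, so the next step gives (m, d) = (43, 52) again — its k=1 value — and the period has length 5.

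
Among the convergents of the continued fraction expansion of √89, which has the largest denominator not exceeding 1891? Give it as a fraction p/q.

9217/977

√89 = [9; 2, 3, 3, 2, 18, …] (period length 5).
Convergents:
  p_0/q_0 = 9/1
  p_1/q_1 = 19/2
  p_2/q_2 = 66/7
  p_3/q_3 = 217/23
  p_4/q_4 = 500/53
  p_5/q_5 = 9217/977
  p_6/q_6 = 18934/2007
q_5 = 977 ≤ 1891 < 2007 = q_6, so the answer is 9217/977.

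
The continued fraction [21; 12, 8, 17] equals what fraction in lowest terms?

35018/1661

Using pₖ = aₖpₖ₋₁ + pₖ₋₂ and qₖ = aₖqₖ₋₁ + qₖ₋₂:
  k=0: a=21, p=21, q=1
  k=1: a=12, p=253, q=12
  k=2: a=8, p=2045, q=97
  k=3: a=17, p=35018, q=1661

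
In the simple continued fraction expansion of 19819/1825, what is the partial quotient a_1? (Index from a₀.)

1

19819 = 10·1825 + 1569   →  a_0 = 10
1825 = 1·1569 + 256   →  a_1 = 1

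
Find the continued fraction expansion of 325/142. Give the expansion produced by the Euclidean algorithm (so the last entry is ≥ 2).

[2; 3, 2, 6, 3]

325 = 2*142 + 41
142 = 3*41 + 19
41 = 2*19 + 3
19 = 6*3 + 1
3 = 3*1 + 0  (stop)
So 325/142 = [2; 3, 2, 6, 3].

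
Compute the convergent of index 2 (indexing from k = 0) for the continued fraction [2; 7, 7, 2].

107/50

Using pₖ = aₖpₖ₋₁ + pₖ₋₂, qₖ = aₖqₖ₋₁ + qₖ₋₂ (with p₋₁=1, p₋₂=0, q₋₁=0, q₋₂=1):
  k=0: a=2, p=2, q=1
  k=1: a=7, p=15, q=7
  k=2: a=7, p=107, q=50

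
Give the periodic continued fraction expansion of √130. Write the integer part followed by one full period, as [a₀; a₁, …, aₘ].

a₀ = ⌊√130⌋ = 11.
With m₀=0, d₀=1 and mₖ₊₁ = dₖaₖ − mₖ, dₖ₊₁ = (n − mₖ₊₁²)/dₖ, aₖ₊₁ = ⌊(a₀+mₖ₊₁)/dₖ₊₁⌋:
  k=1: m=11, d=9, a=2
  k=2: m=7, d=9, a=2
  k=3: m=11, d=1, a=22
d=1 and a=2a₀=22 at k=3, so the next step gives (m, d) = (11, 9) again — its k=1 value — and the period has length 3.

[11; 2, 2, 22]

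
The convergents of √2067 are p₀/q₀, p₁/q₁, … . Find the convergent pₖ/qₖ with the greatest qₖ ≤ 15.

√2067 = [45; 2, 6, 2, 90, …] (period length 4).
Convergents:
  p_0/q_0 = 45/1
  p_1/q_1 = 91/2
  p_2/q_2 = 591/13
  p_3/q_3 = 1273/28
q_2 = 13 ≤ 15 < 28 = q_3, so the answer is 591/13.

591/13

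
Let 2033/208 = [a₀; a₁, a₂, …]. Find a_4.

2033 = 9·208 + 161   →  a_0 = 9
208 = 1·161 + 47   →  a_1 = 1
161 = 3·47 + 20   →  a_2 = 3
47 = 2·20 + 7   →  a_3 = 2
20 = 2·7 + 6   →  a_4 = 2

2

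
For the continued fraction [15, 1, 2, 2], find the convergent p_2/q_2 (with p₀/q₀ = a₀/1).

Using pₖ = aₖpₖ₋₁ + pₖ₋₂, qₖ = aₖqₖ₋₁ + qₖ₋₂ (with p₋₁=1, p₋₂=0, q₋₁=0, q₋₂=1):
  k=0: a=15, p=15, q=1
  k=1: a=1, p=16, q=1
  k=2: a=2, p=47, q=3

47/3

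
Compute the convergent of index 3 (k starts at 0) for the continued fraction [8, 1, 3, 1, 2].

Using pₖ = aₖpₖ₋₁ + pₖ₋₂, qₖ = aₖqₖ₋₁ + qₖ₋₂ (with p₋₁=1, p₋₂=0, q₋₁=0, q₋₂=1):
  k=0: a=8, p=8, q=1
  k=1: a=1, p=9, q=1
  k=2: a=3, p=35, q=4
  k=3: a=1, p=44, q=5

44/5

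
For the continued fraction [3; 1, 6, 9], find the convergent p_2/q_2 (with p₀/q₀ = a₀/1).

27/7

Using pₖ = aₖpₖ₋₁ + pₖ₋₂, qₖ = aₖqₖ₋₁ + qₖ₋₂ (with p₋₁=1, p₋₂=0, q₋₁=0, q₋₂=1):
  k=0: a=3, p=3, q=1
  k=1: a=1, p=4, q=1
  k=2: a=6, p=27, q=7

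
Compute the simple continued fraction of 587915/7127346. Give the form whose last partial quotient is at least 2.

587915 = 0×7127346 + 587915
7127346 = 12×587915 + 72366
587915 = 8×72366 + 8987
72366 = 8×8987 + 470
8987 = 19×470 + 57
470 = 8×57 + 14
57 = 4×14 + 1
14 = 14×1 + 0  (stop)
So 587915/7127346 = [0; 12, 8, 8, 19, 8, 4, 14].

[0; 12, 8, 8, 19, 8, 4, 14]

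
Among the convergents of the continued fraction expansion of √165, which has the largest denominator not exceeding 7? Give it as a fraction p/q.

√165 = [12; 1, 5, 2, 5, 1, 24, …] (period length 6).
Convergents:
  p_0/q_0 = 12/1
  p_1/q_1 = 13/1
  p_2/q_2 = 77/6
  p_3/q_3 = 167/13
q_2 = 6 ≤ 7 < 13 = q_3, so the answer is 77/6.

77/6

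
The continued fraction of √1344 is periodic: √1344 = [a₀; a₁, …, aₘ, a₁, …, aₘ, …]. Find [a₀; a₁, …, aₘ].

[36; 1, 1, 1, 17, 1, 1, 1, 72]

a₀ = ⌊√1344⌋ = 36.
With m₀=0, d₀=1 and mₖ₊₁ = dₖaₖ − mₖ, dₖ₊₁ = (n − mₖ₊₁²)/dₖ, aₖ₊₁ = ⌊(a₀+mₖ₊₁)/dₖ₊₁⌋:
  k=1: m=36, d=48, a=1
  k=2: m=12, d=25, a=1
  k=3: m=13, d=47, a=1
  k=4: m=34, d=4, a=17
  k=5: m=34, d=47, a=1
  k=6: m=13, d=25, a=1
  k=7: m=12, d=48, a=1
  k=8: m=36, d=1, a=72
d=1 and a=2a₀=72 at k=8, so the next step gives (m, d) = (36, 48) again — its k=1 value — and the period has length 8.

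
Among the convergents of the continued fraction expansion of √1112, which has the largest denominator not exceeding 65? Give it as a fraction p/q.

√1112 = [33; 2, 1, 7, 1, 2, 66, …] (period length 6).
Convergents:
  p_0/q_0 = 33/1
  p_1/q_1 = 67/2
  p_2/q_2 = 100/3
  p_3/q_3 = 767/23
  p_4/q_4 = 867/26
  p_5/q_5 = 2501/75
q_4 = 26 ≤ 65 < 75 = q_5, so the answer is 867/26.

867/26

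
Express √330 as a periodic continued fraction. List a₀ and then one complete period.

a₀ = ⌊√330⌋ = 18.
With m₀=0, d₀=1 and mₖ₊₁ = dₖaₖ − mₖ, dₖ₊₁ = (n − mₖ₊₁²)/dₖ, aₖ₊₁ = ⌊(a₀+mₖ₊₁)/dₖ₊₁⌋:
  k=1: m=18, d=6, a=6
  k=2: m=18, d=1, a=36
d=1 and a=2a₀=36 at k=2, so the next step gives (m, d) = (18, 6) again — its k=1 value — and the period has length 2.

[18; 6, 36]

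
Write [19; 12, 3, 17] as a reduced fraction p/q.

Fold from the inside: start with 17/1.
  3 + 1/17 = 52/17
  12 + 17/52 = 641/52
  19 + 52/641 = 12231/641

12231/641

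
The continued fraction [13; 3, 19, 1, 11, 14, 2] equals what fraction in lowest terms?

Fold from the inside: start with 2/1.
  14 + 1/2 = 29/2
  11 + 2/29 = 321/29
  1 + 29/321 = 350/321
  19 + 321/350 = 6971/350
  3 + 350/6971 = 21263/6971
  13 + 6971/21263 = 283390/21263

283390/21263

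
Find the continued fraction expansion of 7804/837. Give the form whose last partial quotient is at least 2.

7804 = 9×837 + 271
837 = 3×271 + 24
271 = 11×24 + 7
24 = 3×7 + 3
7 = 2×3 + 1
3 = 3×1 + 0  (stop)
So 7804/837 = [9; 3, 11, 3, 2, 3].

[9; 3, 11, 3, 2, 3]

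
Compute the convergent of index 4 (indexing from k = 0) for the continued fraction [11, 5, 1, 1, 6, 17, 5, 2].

805/72

Using pₖ = aₖpₖ₋₁ + pₖ₋₂, qₖ = aₖqₖ₋₁ + qₖ₋₂ (with p₋₁=1, p₋₂=0, q₋₁=0, q₋₂=1):
  k=0: a=11, p=11, q=1
  k=1: a=5, p=56, q=5
  k=2: a=1, p=67, q=6
  k=3: a=1, p=123, q=11
  k=4: a=6, p=805, q=72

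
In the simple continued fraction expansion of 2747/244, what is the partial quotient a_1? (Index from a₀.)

2747 = 11·244 + 63   →  a_0 = 11
244 = 3·63 + 55   →  a_1 = 3

3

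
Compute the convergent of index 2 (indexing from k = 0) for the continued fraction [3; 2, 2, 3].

17/5

Using pₖ = aₖpₖ₋₁ + pₖ₋₂, qₖ = aₖqₖ₋₁ + qₖ₋₂ (with p₋₁=1, p₋₂=0, q₋₁=0, q₋₂=1):
  k=0: a=3, p=3, q=1
  k=1: a=2, p=7, q=2
  k=2: a=2, p=17, q=5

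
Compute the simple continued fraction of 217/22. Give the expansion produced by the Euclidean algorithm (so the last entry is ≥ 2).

[9; 1, 6, 3]

217 = 9*22 + 19
22 = 1*19 + 3
19 = 6*3 + 1
3 = 3*1 + 0  (stop)
So 217/22 = [9; 1, 6, 3].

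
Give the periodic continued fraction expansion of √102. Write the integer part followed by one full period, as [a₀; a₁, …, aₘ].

[10; 10, 20]

a₀ = ⌊√102⌋ = 10.
With m₀=0, d₀=1 and mₖ₊₁ = dₖaₖ − mₖ, dₖ₊₁ = (n − mₖ₊₁²)/dₖ, aₖ₊₁ = ⌊(a₀+mₖ₊₁)/dₖ₊₁⌋:
  k=1: m=10, d=2, a=10
  k=2: m=10, d=1, a=20
d=1 and a=2a₀=20 at k=2, so the next step gives (m, d) = (10, 2) again — its k=1 value — and the period has length 2.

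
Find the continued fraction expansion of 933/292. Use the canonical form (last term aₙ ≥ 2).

933 = 3·292 + 57
292 = 5·57 + 7
57 = 8·7 + 1
7 = 7·1 + 0  (stop)
So 933/292 = [3; 5, 8, 7].

[3; 5, 8, 7]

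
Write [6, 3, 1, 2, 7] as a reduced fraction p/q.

Using pₖ = aₖpₖ₋₁ + pₖ₋₂ and qₖ = aₖqₖ₋₁ + qₖ₋₂:
  k=0: a=6, p=6, q=1
  k=1: a=3, p=19, q=3
  k=2: a=1, p=25, q=4
  k=3: a=2, p=69, q=11
  k=4: a=7, p=508, q=81

508/81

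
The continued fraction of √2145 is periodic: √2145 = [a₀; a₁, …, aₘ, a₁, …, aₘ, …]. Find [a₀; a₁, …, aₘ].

[46; 3, 5, 2, 5, 3, 92]

a₀ = ⌊√2145⌋ = 46.
With m₀=0, d₀=1 and mₖ₊₁ = dₖaₖ − mₖ, dₖ₊₁ = (n − mₖ₊₁²)/dₖ, aₖ₊₁ = ⌊(a₀+mₖ₊₁)/dₖ₊₁⌋:
  k=1: m=46, d=29, a=3
  k=2: m=41, d=16, a=5
  k=3: m=39, d=39, a=2
  k=4: m=39, d=16, a=5
  k=5: m=41, d=29, a=3
  k=6: m=46, d=1, a=92
d=1 and a=2a₀=92 at k=6, so the next step gives (m, d) = (46, 29) again — its k=1 value — and the period has length 6.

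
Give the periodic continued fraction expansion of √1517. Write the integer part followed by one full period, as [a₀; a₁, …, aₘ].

a₀ = ⌊√1517⌋ = 38.
With m₀=0, d₀=1 and mₖ₊₁ = dₖaₖ − mₖ, dₖ₊₁ = (n − mₖ₊₁²)/dₖ, aₖ₊₁ = ⌊(a₀+mₖ₊₁)/dₖ₊₁⌋:
  k=1: m=38, d=73, a=1
  k=2: m=35, d=4, a=18
  k=3: m=37, d=37, a=2
  k=4: m=37, d=4, a=18
  k=5: m=35, d=73, a=1
  k=6: m=38, d=1, a=76
d=1 and a=2a₀=76 at k=6, so the next step gives (m, d) = (38, 73) again — its k=1 value — and the period has length 6.

[38; 1, 18, 2, 18, 1, 76]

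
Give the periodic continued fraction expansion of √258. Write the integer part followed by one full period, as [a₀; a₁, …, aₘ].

[16; 16, 32]

a₀ = ⌊√258⌋ = 16.
With m₀=0, d₀=1 and mₖ₊₁ = dₖaₖ − mₖ, dₖ₊₁ = (n − mₖ₊₁²)/dₖ, aₖ₊₁ = ⌊(a₀+mₖ₊₁)/dₖ₊₁⌋:
  k=1: m=16, d=2, a=16
  k=2: m=16, d=1, a=32
d=1 and a=2a₀=32 at k=2, so the next step gives (m, d) = (16, 2) again — its k=1 value — and the period has length 2.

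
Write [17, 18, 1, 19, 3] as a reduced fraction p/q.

19713/1156

Using pₖ = aₖpₖ₋₁ + pₖ₋₂ and qₖ = aₖqₖ₋₁ + qₖ₋₂:
  k=0: a=17, p=17, q=1
  k=1: a=18, p=307, q=18
  k=2: a=1, p=324, q=19
  k=3: a=19, p=6463, q=379
  k=4: a=3, p=19713, q=1156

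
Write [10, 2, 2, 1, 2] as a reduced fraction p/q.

198/19

Using pₖ = aₖpₖ₋₁ + pₖ₋₂ and qₖ = aₖqₖ₋₁ + qₖ₋₂:
  k=0: a=10, p=10, q=1
  k=1: a=2, p=21, q=2
  k=2: a=2, p=52, q=5
  k=3: a=1, p=73, q=7
  k=4: a=2, p=198, q=19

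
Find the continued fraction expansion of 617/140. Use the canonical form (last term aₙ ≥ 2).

[4; 2, 2, 5, 5]

617 = 4×140 + 57
140 = 2×57 + 26
57 = 2×26 + 5
26 = 5×5 + 1
5 = 5×1 + 0  (stop)
So 617/140 = [4; 2, 2, 5, 5].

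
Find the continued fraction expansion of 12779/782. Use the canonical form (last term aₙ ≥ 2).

[16; 2, 1, 13, 19]

12779 = 16×782 + 267
782 = 2×267 + 248
267 = 1×248 + 19
248 = 13×19 + 1
19 = 19×1 + 0  (stop)
So 12779/782 = [16; 2, 1, 13, 19].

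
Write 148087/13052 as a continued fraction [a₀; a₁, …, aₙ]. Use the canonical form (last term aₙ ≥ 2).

148087 = 11·13052 + 4515
13052 = 2·4515 + 4022
4515 = 1·4022 + 493
4022 = 8·493 + 78
493 = 6·78 + 25
78 = 3·25 + 3
25 = 8·3 + 1
3 = 3·1 + 0  (stop)
So 148087/13052 = [11; 2, 1, 8, 6, 3, 8, 3].

[11; 2, 1, 8, 6, 3, 8, 3]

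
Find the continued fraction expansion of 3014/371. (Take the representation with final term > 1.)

[8; 8, 15, 3]

3014 = 8*371 + 46
371 = 8*46 + 3
46 = 15*3 + 1
3 = 3*1 + 0  (stop)
So 3014/371 = [8; 8, 15, 3].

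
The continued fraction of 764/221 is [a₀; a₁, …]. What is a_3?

3

764 = 3·221 + 101   →  a_0 = 3
221 = 2·101 + 19   →  a_1 = 2
101 = 5·19 + 6   →  a_2 = 5
19 = 3·6 + 1   →  a_3 = 3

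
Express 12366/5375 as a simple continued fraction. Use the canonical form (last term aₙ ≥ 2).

12366 = 2×5375 + 1616
5375 = 3×1616 + 527
1616 = 3×527 + 35
527 = 15×35 + 2
35 = 17×2 + 1
2 = 2×1 + 0  (stop)
So 12366/5375 = [2; 3, 3, 15, 17, 2].

[2; 3, 3, 15, 17, 2]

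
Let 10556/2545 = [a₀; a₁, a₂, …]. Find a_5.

9

10556 = 4·2545 + 376   →  a_0 = 4
2545 = 6·376 + 289   →  a_1 = 6
376 = 1·289 + 87   →  a_2 = 1
289 = 3·87 + 28   →  a_3 = 3
87 = 3·28 + 3   →  a_4 = 3
28 = 9·3 + 1   →  a_5 = 9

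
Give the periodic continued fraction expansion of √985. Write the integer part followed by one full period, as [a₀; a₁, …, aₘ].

[31; 2, 1, 1, 2, 62]

a₀ = ⌊√985⌋ = 31.
With m₀=0, d₀=1 and mₖ₊₁ = dₖaₖ − mₖ, dₖ₊₁ = (n − mₖ₊₁²)/dₖ, aₖ₊₁ = ⌊(a₀+mₖ₊₁)/dₖ₊₁⌋:
  k=1: m=31, d=24, a=2
  k=2: m=17, d=29, a=1
  k=3: m=12, d=29, a=1
  k=4: m=17, d=24, a=2
  k=5: m=31, d=1, a=62
d=1 and a=2a₀=62 at k=5, so the next step gives (m, d) = (31, 24) again — its k=1 value — and the period has length 5.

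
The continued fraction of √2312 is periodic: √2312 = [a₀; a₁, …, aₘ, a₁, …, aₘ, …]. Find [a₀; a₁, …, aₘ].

[48; 12, 96]

a₀ = ⌊√2312⌋ = 48.
With m₀=0, d₀=1 and mₖ₊₁ = dₖaₖ − mₖ, dₖ₊₁ = (n − mₖ₊₁²)/dₖ, aₖ₊₁ = ⌊(a₀+mₖ₊₁)/dₖ₊₁⌋:
  k=1: m=48, d=8, a=12
  k=2: m=48, d=1, a=96
d=1 and a=2a₀=96 at k=2, so the next step gives (m, d) = (48, 8) again — its k=1 value — and the period has length 2.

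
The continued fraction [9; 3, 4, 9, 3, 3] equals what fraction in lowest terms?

Fold from the inside: start with 3/1.
  3 + 1/3 = 10/3
  9 + 3/10 = 93/10
  4 + 10/93 = 382/93
  3 + 93/382 = 1239/382
  9 + 382/1239 = 11533/1239

11533/1239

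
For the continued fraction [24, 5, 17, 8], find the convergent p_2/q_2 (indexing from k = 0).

2081/86

Using pₖ = aₖpₖ₋₁ + pₖ₋₂, qₖ = aₖqₖ₋₁ + qₖ₋₂ (with p₋₁=1, p₋₂=0, q₋₁=0, q₋₂=1):
  k=0: a=24, p=24, q=1
  k=1: a=5, p=121, q=5
  k=2: a=17, p=2081, q=86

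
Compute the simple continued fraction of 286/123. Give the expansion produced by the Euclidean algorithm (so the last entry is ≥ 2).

[2; 3, 13, 3]

286 = 2·123 + 40
123 = 3·40 + 3
40 = 13·3 + 1
3 = 3·1 + 0  (stop)
So 286/123 = [2; 3, 13, 3].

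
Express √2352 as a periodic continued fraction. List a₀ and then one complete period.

[48; 2, 96]

a₀ = ⌊√2352⌋ = 48.
With m₀=0, d₀=1 and mₖ₊₁ = dₖaₖ − mₖ, dₖ₊₁ = (n − mₖ₊₁²)/dₖ, aₖ₊₁ = ⌊(a₀+mₖ₊₁)/dₖ₊₁⌋:
  k=1: m=48, d=48, a=2
  k=2: m=48, d=1, a=96
d=1 and a=2a₀=96 at k=2, so the next step gives (m, d) = (48, 48) again — its k=1 value — and the period has length 2.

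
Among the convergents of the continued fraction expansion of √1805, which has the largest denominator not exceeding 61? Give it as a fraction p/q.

1402/33

√1805 = [42; 2, 16, 2, 84, …] (period length 4).
Convergents:
  p_0/q_0 = 42/1
  p_1/q_1 = 85/2
  p_2/q_2 = 1402/33
  p_3/q_3 = 2889/68
q_2 = 33 ≤ 61 < 68 = q_3, so the answer is 1402/33.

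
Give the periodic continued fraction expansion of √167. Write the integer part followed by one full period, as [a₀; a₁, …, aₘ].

a₀ = ⌊√167⌋ = 12.

[12; 1, 11, 1, 24]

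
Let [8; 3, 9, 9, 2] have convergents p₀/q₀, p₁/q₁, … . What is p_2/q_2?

Using pₖ = aₖpₖ₋₁ + pₖ₋₂, qₖ = aₖqₖ₋₁ + qₖ₋₂ (with p₋₁=1, p₋₂=0, q₋₁=0, q₋₂=1):
  k=0: a=8, p=8, q=1
  k=1: a=3, p=25, q=3
  k=2: a=9, p=233, q=28

233/28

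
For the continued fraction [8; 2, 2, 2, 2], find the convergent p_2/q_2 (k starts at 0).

Using pₖ = aₖpₖ₋₁ + pₖ₋₂, qₖ = aₖqₖ₋₁ + qₖ₋₂ (with p₋₁=1, p₋₂=0, q₋₁=0, q₋₂=1):
  k=0: a=8, p=8, q=1
  k=1: a=2, p=17, q=2
  k=2: a=2, p=42, q=5

42/5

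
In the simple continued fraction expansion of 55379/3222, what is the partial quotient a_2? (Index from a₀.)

55379 = 17·3222 + 605   →  a_0 = 17
3222 = 5·605 + 197   →  a_1 = 5
605 = 3·197 + 14   →  a_2 = 3

3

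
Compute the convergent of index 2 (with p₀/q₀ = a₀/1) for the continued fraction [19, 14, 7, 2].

1888/99

Using pₖ = aₖpₖ₋₁ + pₖ₋₂, qₖ = aₖqₖ₋₁ + qₖ₋₂ (with p₋₁=1, p₋₂=0, q₋₁=0, q₋₂=1):
  k=0: a=19, p=19, q=1
  k=1: a=14, p=267, q=14
  k=2: a=7, p=1888, q=99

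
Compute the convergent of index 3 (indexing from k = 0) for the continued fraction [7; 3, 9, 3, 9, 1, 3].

637/87

Using pₖ = aₖpₖ₋₁ + pₖ₋₂, qₖ = aₖqₖ₋₁ + qₖ₋₂ (with p₋₁=1, p₋₂=0, q₋₁=0, q₋₂=1):
  k=0: a=7, p=7, q=1
  k=1: a=3, p=22, q=3
  k=2: a=9, p=205, q=28
  k=3: a=3, p=637, q=87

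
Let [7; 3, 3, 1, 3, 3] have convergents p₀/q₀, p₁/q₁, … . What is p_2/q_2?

73/10

Using pₖ = aₖpₖ₋₁ + pₖ₋₂, qₖ = aₖqₖ₋₁ + qₖ₋₂ (with p₋₁=1, p₋₂=0, q₋₁=0, q₋₂=1):
  k=0: a=7, p=7, q=1
  k=1: a=3, p=22, q=3
  k=2: a=3, p=73, q=10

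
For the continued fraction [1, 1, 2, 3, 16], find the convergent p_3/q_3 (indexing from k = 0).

17/10

Using pₖ = aₖpₖ₋₁ + pₖ₋₂, qₖ = aₖqₖ₋₁ + qₖ₋₂ (with p₋₁=1, p₋₂=0, q₋₁=0, q₋₂=1):
  k=0: a=1, p=1, q=1
  k=1: a=1, p=2, q=1
  k=2: a=2, p=5, q=3
  k=3: a=3, p=17, q=10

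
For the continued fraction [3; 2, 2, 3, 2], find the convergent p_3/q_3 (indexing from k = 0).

58/17

Using pₖ = aₖpₖ₋₁ + pₖ₋₂, qₖ = aₖqₖ₋₁ + qₖ₋₂ (with p₋₁=1, p₋₂=0, q₋₁=0, q₋₂=1):
  k=0: a=3, p=3, q=1
  k=1: a=2, p=7, q=2
  k=2: a=2, p=17, q=5
  k=3: a=3, p=58, q=17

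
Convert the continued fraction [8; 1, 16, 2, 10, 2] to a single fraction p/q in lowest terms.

6877/769

Fold from the inside: start with 2/1.
  10 + 1/2 = 21/2
  2 + 2/21 = 44/21
  16 + 21/44 = 725/44
  1 + 44/725 = 769/725
  8 + 725/769 = 6877/769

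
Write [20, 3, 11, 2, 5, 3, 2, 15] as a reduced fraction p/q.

898581/44213

Using pₖ = aₖpₖ₋₁ + pₖ₋₂ and qₖ = aₖqₖ₋₁ + qₖ₋₂:
  k=0: a=20, p=20, q=1
  k=1: a=3, p=61, q=3
  k=2: a=11, p=691, q=34
  k=3: a=2, p=1443, q=71
  k=4: a=5, p=7906, q=389
  k=5: a=3, p=25161, q=1238
  k=6: a=2, p=58228, q=2865
  k=7: a=15, p=898581, q=44213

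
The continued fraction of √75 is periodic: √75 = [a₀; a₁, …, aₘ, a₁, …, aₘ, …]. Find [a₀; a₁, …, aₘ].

[8; 1, 1, 1, 16]

a₀ = ⌊√75⌋ = 8.
With m₀=0, d₀=1 and mₖ₊₁ = dₖaₖ − mₖ, dₖ₊₁ = (n − mₖ₊₁²)/dₖ, aₖ₊₁ = ⌊(a₀+mₖ₊₁)/dₖ₊₁⌋:
  k=1: m=8, d=11, a=1
  k=2: m=3, d=6, a=1
  k=3: m=3, d=11, a=1
  k=4: m=8, d=1, a=16
d=1 and a=2a₀=16 at k=4, so the next step gives (m, d) = (8, 11) again — its k=1 value — and the period has length 4.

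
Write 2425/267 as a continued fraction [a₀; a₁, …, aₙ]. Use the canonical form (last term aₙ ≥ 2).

[9; 12, 7, 3]

2425 = 9*267 + 22
267 = 12*22 + 3
22 = 7*3 + 1
3 = 3*1 + 0  (stop)
So 2425/267 = [9; 12, 7, 3].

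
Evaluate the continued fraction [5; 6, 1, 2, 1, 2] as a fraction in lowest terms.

381/74

Using pₖ = aₖpₖ₋₁ + pₖ₋₂ and qₖ = aₖqₖ₋₁ + qₖ₋₂:
  k=0: a=5, p=5, q=1
  k=1: a=6, p=31, q=6
  k=2: a=1, p=36, q=7
  k=3: a=2, p=103, q=20
  k=4: a=1, p=139, q=27
  k=5: a=2, p=381, q=74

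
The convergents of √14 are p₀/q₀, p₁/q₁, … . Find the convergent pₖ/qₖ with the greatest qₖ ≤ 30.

√14 = [3; 1, 2, 1, 6, …] (period length 4).
Convergents:
  p_0/q_0 = 3/1
  p_1/q_1 = 4/1
  p_2/q_2 = 11/3
  p_3/q_3 = 15/4
  p_4/q_4 = 101/27
  p_5/q_5 = 116/31
q_4 = 27 ≤ 30 < 31 = q_5, so the answer is 101/27.

101/27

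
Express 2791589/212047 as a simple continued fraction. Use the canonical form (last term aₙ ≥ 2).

[13; 6, 16, 19, 8, 1, 3, 3]

2791589 = 13×212047 + 34978
212047 = 6×34978 + 2179
34978 = 16×2179 + 114
2179 = 19×114 + 13
114 = 8×13 + 10
13 = 1×10 + 3
10 = 3×3 + 1
3 = 3×1 + 0  (stop)
So 2791589/212047 = [13; 6, 16, 19, 8, 1, 3, 3].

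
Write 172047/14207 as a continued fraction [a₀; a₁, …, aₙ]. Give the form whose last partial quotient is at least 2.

172047 = 12*14207 + 1563
14207 = 9*1563 + 140
1563 = 11*140 + 23
140 = 6*23 + 2
23 = 11*2 + 1
2 = 2*1 + 0  (stop)
So 172047/14207 = [12; 9, 11, 6, 11, 2].

[12; 9, 11, 6, 11, 2]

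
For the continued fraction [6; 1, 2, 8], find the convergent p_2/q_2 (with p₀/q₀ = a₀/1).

Using pₖ = aₖpₖ₋₁ + pₖ₋₂, qₖ = aₖqₖ₋₁ + qₖ₋₂ (with p₋₁=1, p₋₂=0, q₋₁=0, q₋₂=1):
  k=0: a=6, p=6, q=1
  k=1: a=1, p=7, q=1
  k=2: a=2, p=20, q=3

20/3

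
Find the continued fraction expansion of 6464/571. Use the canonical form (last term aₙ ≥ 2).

6464 = 11*571 + 183
571 = 3*183 + 22
183 = 8*22 + 7
22 = 3*7 + 1
7 = 7*1 + 0  (stop)
So 6464/571 = [11; 3, 8, 3, 7].

[11; 3, 8, 3, 7]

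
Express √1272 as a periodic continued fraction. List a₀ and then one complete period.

[35; 1, 1, 1, 70]

a₀ = ⌊√1272⌋ = 35.
With m₀=0, d₀=1 and mₖ₊₁ = dₖaₖ − mₖ, dₖ₊₁ = (n − mₖ₊₁²)/dₖ, aₖ₊₁ = ⌊(a₀+mₖ₊₁)/dₖ₊₁⌋:
  k=1: m=35, d=47, a=1
  k=2: m=12, d=24, a=1
  k=3: m=12, d=47, a=1
  k=4: m=35, d=1, a=70
d=1 and a=2a₀=70 at k=4, so the next step gives (m, d) = (35, 47) again — its k=1 value — and the period has length 4.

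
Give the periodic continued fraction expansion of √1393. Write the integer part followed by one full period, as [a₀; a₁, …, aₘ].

[37; 3, 10, 3, 74]

a₀ = ⌊√1393⌋ = 37.
With m₀=0, d₀=1 and mₖ₊₁ = dₖaₖ − mₖ, dₖ₊₁ = (n − mₖ₊₁²)/dₖ, aₖ₊₁ = ⌊(a₀+mₖ₊₁)/dₖ₊₁⌋:
  k=1: m=37, d=24, a=3
  k=2: m=35, d=7, a=10
  k=3: m=35, d=24, a=3
  k=4: m=37, d=1, a=74
d=1 and a=2a₀=74 at k=4, so the next step gives (m, d) = (37, 24) again — its k=1 value — and the period has length 4.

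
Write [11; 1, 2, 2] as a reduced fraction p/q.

Fold from the inside: start with 2/1.
  2 + 1/2 = 5/2
  1 + 2/5 = 7/5
  11 + 5/7 = 82/7

82/7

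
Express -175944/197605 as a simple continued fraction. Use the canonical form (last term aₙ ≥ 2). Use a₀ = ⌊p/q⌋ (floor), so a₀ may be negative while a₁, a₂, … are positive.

[-1; 9, 8, 6, 2, 3, 8, 7]

-175944 = -1*197605 + 21661
197605 = 9*21661 + 2656
21661 = 8*2656 + 413
2656 = 6*413 + 178
413 = 2*178 + 57
178 = 3*57 + 7
57 = 8*7 + 1
7 = 7*1 + 0  (stop)
So -175944/197605 = [-1; 9, 8, 6, 2, 3, 8, 7].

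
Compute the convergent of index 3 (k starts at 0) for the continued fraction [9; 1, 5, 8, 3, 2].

482/49

Using pₖ = aₖpₖ₋₁ + pₖ₋₂, qₖ = aₖqₖ₋₁ + qₖ₋₂ (with p₋₁=1, p₋₂=0, q₋₁=0, q₋₂=1):
  k=0: a=9, p=9, q=1
  k=1: a=1, p=10, q=1
  k=2: a=5, p=59, q=6
  k=3: a=8, p=482, q=49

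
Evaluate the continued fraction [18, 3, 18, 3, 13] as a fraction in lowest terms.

41035/2239

Using pₖ = aₖpₖ₋₁ + pₖ₋₂ and qₖ = aₖqₖ₋₁ + qₖ₋₂:
  k=0: a=18, p=18, q=1
  k=1: a=3, p=55, q=3
  k=2: a=18, p=1008, q=55
  k=3: a=3, p=3079, q=168
  k=4: a=13, p=41035, q=2239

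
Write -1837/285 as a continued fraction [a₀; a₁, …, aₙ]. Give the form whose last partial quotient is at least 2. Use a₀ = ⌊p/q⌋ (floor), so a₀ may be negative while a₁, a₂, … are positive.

-1837 = -7*285 + 158
285 = 1*158 + 127
158 = 1*127 + 31
127 = 4*31 + 3
31 = 10*3 + 1
3 = 3*1 + 0  (stop)
So -1837/285 = [-7; 1, 1, 4, 10, 3].

[-7; 1, 1, 4, 10, 3]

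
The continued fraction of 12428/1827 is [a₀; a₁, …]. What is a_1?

12428 = 6·1827 + 1466   →  a_0 = 6
1827 = 1·1466 + 361   →  a_1 = 1

1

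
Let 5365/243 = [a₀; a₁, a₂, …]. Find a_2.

5365 = 22·243 + 19   →  a_0 = 22
243 = 12·19 + 15   →  a_1 = 12
19 = 1·15 + 4   →  a_2 = 1

1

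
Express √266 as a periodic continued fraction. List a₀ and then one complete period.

a₀ = ⌊√266⌋ = 16.
With m₀=0, d₀=1 and mₖ₊₁ = dₖaₖ − mₖ, dₖ₊₁ = (n − mₖ₊₁²)/dₖ, aₖ₊₁ = ⌊(a₀+mₖ₊₁)/dₖ₊₁⌋:
  k=1: m=16, d=10, a=3
  k=2: m=14, d=7, a=4
  k=3: m=14, d=10, a=3
  k=4: m=16, d=1, a=32
d=1 and a=2a₀=32 at k=4, so the next step gives (m, d) = (16, 10) again — its k=1 value — and the period has length 4.

[16; 3, 4, 3, 32]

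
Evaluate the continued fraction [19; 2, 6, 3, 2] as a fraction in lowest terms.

Fold from the inside: start with 2/1.
  3 + 1/2 = 7/2
  6 + 2/7 = 44/7
  2 + 7/44 = 95/44
  19 + 44/95 = 1849/95

1849/95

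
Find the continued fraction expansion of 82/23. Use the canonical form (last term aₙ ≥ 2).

[3; 1, 1, 3, 3]

82 = 3*23 + 13
23 = 1*13 + 10
13 = 1*10 + 3
10 = 3*3 + 1
3 = 3*1 + 0  (stop)
So 82/23 = [3; 1, 1, 3, 3].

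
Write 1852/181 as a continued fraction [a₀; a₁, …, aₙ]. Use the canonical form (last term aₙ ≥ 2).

1852 = 10·181 + 42
181 = 4·42 + 13
42 = 3·13 + 3
13 = 4·3 + 1
3 = 3·1 + 0  (stop)
So 1852/181 = [10; 4, 3, 4, 3].

[10; 4, 3, 4, 3]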